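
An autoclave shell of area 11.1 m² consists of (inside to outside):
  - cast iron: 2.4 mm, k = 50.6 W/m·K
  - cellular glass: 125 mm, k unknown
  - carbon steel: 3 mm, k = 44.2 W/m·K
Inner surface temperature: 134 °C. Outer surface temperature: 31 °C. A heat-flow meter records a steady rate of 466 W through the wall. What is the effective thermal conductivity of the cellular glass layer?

k ≈ 0.051 W/(m·K)

Series thermal resistances:
R_cast iron = L/(kA) = 0.0024/(50.6×11.1) = 4.273×10^-6 K/W
R_carbon steel = L/(kA) = 0.003/(44.2×11.1) = 6.115×10^-6 K/W
Sum of known resistances R_other = 1.039×10^-5 K/W
Total R = ΔT/Q = 103/466 = 0.221 K/W
R_cellular glass = R_total − R_other = 0.221 K/W
k = L/(R·A) = 0.125/(0.221×11.1)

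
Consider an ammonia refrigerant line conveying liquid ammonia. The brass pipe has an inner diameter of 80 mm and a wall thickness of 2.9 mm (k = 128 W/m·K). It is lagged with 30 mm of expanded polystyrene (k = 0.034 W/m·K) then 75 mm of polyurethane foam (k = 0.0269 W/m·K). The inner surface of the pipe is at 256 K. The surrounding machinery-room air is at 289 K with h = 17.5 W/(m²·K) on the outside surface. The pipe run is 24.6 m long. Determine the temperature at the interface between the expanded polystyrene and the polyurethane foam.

T ≈ 268 K

Radial resistances (cylindrical: R_cond = ln(r_o/r_i)/(2πkL), R_conv = 1/(h·2πrL)):
R_brass pipe wall = ln(42.9/40)/(2π×128×24.6) = 3.538×10^-6 K/W
R_expanded polystyrene = ln(72.9/42.9)/(2π×0.034×24.6) = 0.1009 K/W
R_polyurethane foam = ln(147.9/72.9)/(2π×0.0269×24.6) = 0.1701 K/W
R_outer film = 1/(h_o·2πr_oL) = 1/(17.5×2π×0.1479×24.6) = 0.0025 K/W
R_total = 0.2735 K/W
Q = ΔT/R_total = 33/0.2735
Q = 121 W
T_interface = T_inner + Q·ΣR(inner→interface) = 256 + 121×0.1009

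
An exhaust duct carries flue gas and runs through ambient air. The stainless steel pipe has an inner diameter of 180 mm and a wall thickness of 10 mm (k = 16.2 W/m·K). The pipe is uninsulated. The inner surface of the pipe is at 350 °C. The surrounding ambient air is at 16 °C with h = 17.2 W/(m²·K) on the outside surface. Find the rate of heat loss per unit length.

Per-layer cylindrical resistances, series-summed:
R_stainless steel pipe wall = ln(100/90)/(2π×16.2×1) = 0.001035 K/W
R_outer film = 1/(h_o·2πr_oL) = 1/(17.2×2π×0.1×1) = 0.09253 K/W
R_total = 0.09357 K/W
Q = ΔT/R_total = 334/0.09357

q′ ≈ 3570 W/m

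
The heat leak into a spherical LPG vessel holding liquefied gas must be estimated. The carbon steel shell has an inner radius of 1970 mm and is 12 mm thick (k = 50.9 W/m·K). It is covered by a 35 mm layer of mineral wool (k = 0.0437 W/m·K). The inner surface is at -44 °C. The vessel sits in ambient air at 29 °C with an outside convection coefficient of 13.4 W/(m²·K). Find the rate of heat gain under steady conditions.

Q ≈ 4190 W

Spherical conduction: R = (1/r_in − 1/r_out)/(4πk) per layer; series-sum.
R_carbon steel shell = (1/1.97 − 1/1.982)/(4π×50.9) = 4.805×10^-6 K/W
R_mineral wool = (1/1.982 − 1/2.017)/(4π×0.0437) = 0.01594 K/W
R_outer film = 1/(h·4πr_o²) = 1/(13.4×4π×2.017²) = 0.00146 K/W
R_total = 0.01741 K/W
Q = ΔT/R_total = 73/0.01741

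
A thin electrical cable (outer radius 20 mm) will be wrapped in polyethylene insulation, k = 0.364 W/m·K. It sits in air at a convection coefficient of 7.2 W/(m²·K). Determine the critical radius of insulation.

r_cr ≈ 50.6 mm

For a cylinder r_cr = k/h = 0.364/7.2
r_cr = 50.6 mm; since the bare radius (20 mm) is below r_cr, adding a thin layer of insulation will *increase* heat loss.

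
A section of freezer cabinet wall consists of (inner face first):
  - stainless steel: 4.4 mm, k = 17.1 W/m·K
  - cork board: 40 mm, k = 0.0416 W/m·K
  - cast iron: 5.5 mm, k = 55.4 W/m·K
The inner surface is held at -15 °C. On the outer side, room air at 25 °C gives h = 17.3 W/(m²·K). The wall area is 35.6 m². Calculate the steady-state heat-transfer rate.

Series thermal resistances:
R_stainless steel = L/(kA) = 0.0044/(17.1×35.6) = 7.228×10^-6 K/W
R_cork board = L/(kA) = 0.04/(0.0416×35.6) = 0.02701 K/W
R_cast iron = L/(kA) = 0.0055/(55.4×35.6) = 2.789×10^-6 K/W
R_outer film = 1/(h_o·A) = 1/(17.3×35.6) = 0.001624 K/W
R_total = 0.02864 K/W
Q = ΔT / R_total = 40 / 0.02864

Q ≈ 1400 W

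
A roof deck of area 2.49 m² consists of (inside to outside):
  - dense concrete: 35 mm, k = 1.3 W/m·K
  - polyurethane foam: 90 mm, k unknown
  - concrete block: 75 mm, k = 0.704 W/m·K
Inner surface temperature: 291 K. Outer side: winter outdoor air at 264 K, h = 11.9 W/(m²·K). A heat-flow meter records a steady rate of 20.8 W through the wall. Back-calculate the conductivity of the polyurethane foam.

Using the resistance-network approach (series):
R_dense concrete = L/(kA) = 0.035/(1.3×2.49) = 0.01081 K/W
R_concrete block = L/(kA) = 0.075/(0.704×2.49) = 0.04278 K/W
R_outer film = 1/(h_o·A) = 1/(11.9×2.49) = 0.03375 K/W
Sum of known resistances R_other = 0.08735 K/W
Total R = ΔT/Q = 27/20.8 = 1.298 K/W
R_polyurethane foam = R_total − R_other = 1.211 K/W
k = L/(R·A) = 0.09/(1.211×2.49)

k ≈ 0.0299 W/(m·K)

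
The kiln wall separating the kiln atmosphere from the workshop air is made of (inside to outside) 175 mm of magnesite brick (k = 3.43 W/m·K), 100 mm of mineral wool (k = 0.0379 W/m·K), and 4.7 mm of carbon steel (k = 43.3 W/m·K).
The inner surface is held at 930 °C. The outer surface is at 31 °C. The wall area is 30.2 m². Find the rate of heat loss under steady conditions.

Q ≈ 10100 W

Thermal resistances in series:
R_magnesite brick = L/(kA) = 0.175/(3.43×30.2) = 0.001689 K/W
R_mineral wool = L/(kA) = 0.1/(0.0379×30.2) = 0.08737 K/W
R_carbon steel = L/(kA) = 0.0047/(43.3×30.2) = 3.594×10^-6 K/W
R_total = 0.08906 K/W
Q = ΔT / R_total = 899 / 0.08906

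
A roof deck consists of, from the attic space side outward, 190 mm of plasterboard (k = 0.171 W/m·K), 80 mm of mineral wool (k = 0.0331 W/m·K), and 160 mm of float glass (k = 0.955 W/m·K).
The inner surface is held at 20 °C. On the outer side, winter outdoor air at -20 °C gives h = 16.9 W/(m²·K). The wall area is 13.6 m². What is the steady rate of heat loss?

Treating each layer as a thermal resistance in series:
R_plasterboard = L/(kA) = 0.19/(0.171×13.6) = 0.0817 K/W
R_mineral wool = L/(kA) = 0.08/(0.0331×13.6) = 0.1777 K/W
R_float glass = L/(kA) = 0.16/(0.955×13.6) = 0.01232 K/W
R_outer film = 1/(h_o·A) = 1/(16.9×13.6) = 0.004351 K/W
R_total = 0.2761 K/W
Q = ΔT / R_total = 40 / 0.2761

Q ≈ 145 W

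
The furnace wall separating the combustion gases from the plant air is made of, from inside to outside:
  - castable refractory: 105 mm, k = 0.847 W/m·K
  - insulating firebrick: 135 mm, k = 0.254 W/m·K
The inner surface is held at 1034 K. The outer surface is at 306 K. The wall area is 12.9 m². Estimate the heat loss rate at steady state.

Treating each layer as a thermal resistance in series:
R_castable refractory = L/(kA) = 0.105/(0.847×12.9) = 0.00961 K/W
R_insulating firebrick = L/(kA) = 0.135/(0.254×12.9) = 0.0412 K/W
R_total = 0.05081 K/W
Q = ΔT / R_total = 728 / 0.05081

Q ≈ 14300 W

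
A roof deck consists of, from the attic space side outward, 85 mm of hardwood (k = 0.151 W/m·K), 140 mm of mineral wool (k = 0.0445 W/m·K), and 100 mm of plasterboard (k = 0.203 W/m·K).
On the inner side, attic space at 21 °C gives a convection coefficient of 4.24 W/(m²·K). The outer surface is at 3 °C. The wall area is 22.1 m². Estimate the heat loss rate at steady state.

Thermal resistances in series:
R_inner film = 1/(h_i·A) = 1/(4.24×22.1) = 0.01067 K/W
R_hardwood = L/(kA) = 0.085/(0.151×22.1) = 0.02547 K/W
R_mineral wool = L/(kA) = 0.14/(0.0445×22.1) = 0.1424 K/W
R_plasterboard = L/(kA) = 0.1/(0.203×22.1) = 0.02229 K/W
R_total = 0.2008 K/W
Q = ΔT / R_total = 18 / 0.2008

Q ≈ 89.6 W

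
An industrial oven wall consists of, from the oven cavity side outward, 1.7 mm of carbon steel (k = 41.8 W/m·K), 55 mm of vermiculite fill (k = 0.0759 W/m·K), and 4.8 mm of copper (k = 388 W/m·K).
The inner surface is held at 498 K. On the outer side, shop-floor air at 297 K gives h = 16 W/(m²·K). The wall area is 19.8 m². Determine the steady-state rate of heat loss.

Thermal resistances in series:
R_carbon steel = L/(kA) = 0.0017/(41.8×19.8) = 2.054×10^-6 K/W
R_vermiculite fill = L/(kA) = 0.055/(0.0759×19.8) = 0.0366 K/W
R_copper = L/(kA) = 0.0048/(388×19.8) = 6.248×10^-7 K/W
R_outer film = 1/(h_o·A) = 1/(16×19.8) = 0.003157 K/W
R_total = 0.03976 K/W
Q = ΔT / R_total = 201 / 0.03976

Q ≈ 5060 W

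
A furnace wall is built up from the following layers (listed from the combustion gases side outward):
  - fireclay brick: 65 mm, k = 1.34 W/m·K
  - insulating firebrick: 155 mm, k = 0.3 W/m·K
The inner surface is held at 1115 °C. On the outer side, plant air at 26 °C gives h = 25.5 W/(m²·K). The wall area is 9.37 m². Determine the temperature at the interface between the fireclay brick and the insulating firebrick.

Model the wall as resistances in series:
R_fireclay brick = L/(kA) = 0.065/(1.34×9.37) = 0.005177 K/W
R_insulating firebrick = L/(kA) = 0.155/(0.3×9.37) = 0.05514 K/W
R_outer film = 1/(h_o·A) = 1/(25.5×9.37) = 0.004185 K/W
R_total = 0.0645 K/W;  Q = ΔT/R_total = 1089/0.0645 = 16880 W
T_interface = T_inner − Q·ΣR(inner→interface) = 1115 − 16900×0.005177

T ≈ 1030 °C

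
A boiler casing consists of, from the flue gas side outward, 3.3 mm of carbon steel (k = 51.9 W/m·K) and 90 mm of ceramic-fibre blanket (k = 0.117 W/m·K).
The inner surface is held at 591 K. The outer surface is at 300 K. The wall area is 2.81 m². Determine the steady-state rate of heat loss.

Q ≈ 1060 W

Thermal resistances in series:
R_carbon steel = L/(kA) = 0.0033/(51.9×2.81) = 2.263×10^-5 K/W
R_ceramic-fibre blanket = L/(kA) = 0.09/(0.117×2.81) = 0.2737 K/W
R_total = 0.2738 K/W
Q = ΔT / R_total = 291 / 0.2738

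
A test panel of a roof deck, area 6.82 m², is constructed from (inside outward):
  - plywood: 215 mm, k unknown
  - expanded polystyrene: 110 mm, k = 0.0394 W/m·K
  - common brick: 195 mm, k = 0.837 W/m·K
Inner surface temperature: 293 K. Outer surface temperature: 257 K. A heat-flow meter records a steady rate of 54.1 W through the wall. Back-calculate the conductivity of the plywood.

Model the wall as resistances in series:
R_expanded polystyrene = L/(kA) = 0.11/(0.0394×6.82) = 0.4094 K/W
R_common brick = L/(kA) = 0.195/(0.837×6.82) = 0.03416 K/W
Sum of known resistances R_other = 0.4435 K/W
Total R = ΔT/Q = 36/54.1 = 0.6654 K/W
R_plywood = R_total − R_other = 0.2219 K/W
k = L/(R·A) = 0.215/(0.2219×6.82)

k ≈ 0.142 W/(m·K)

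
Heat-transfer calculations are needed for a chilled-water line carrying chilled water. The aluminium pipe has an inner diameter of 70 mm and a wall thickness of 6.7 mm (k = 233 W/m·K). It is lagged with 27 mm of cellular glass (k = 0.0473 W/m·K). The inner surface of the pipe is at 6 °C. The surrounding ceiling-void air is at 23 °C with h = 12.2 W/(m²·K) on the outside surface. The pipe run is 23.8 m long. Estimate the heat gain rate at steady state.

Q ≈ 216 W

Radial resistances (cylindrical: R_cond = ln(r_o/r_i)/(2πkL), R_conv = 1/(h·2πrL)):
R_aluminium pipe wall = ln(41.7/35)/(2π×233×23.8) = 5.027×10^-6 K/W
R_cellular glass = ln(68.7/41.7)/(2π×0.0473×23.8) = 0.07058 K/W
R_outer film = 1/(h_o·2πr_oL) = 1/(12.2×2π×0.0687×23.8) = 0.007979 K/W
R_total = 0.07857 K/W
Q = ΔT/R_total = 17/0.07857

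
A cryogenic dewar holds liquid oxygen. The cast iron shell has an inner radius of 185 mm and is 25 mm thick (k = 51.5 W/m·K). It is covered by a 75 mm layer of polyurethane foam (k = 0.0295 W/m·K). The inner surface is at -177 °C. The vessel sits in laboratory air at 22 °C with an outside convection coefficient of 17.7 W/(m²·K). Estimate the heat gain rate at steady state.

For a spherical shell R = (1/r₁ − 1/r₂)/(4πk); film R = 1/(h·4πr²). In series:
R_cast iron shell = (1/0.185 − 1/0.21)/(4π×51.5) = 9.943×10^-4 K/W
R_polyurethane foam = (1/0.21 − 1/0.285)/(4π×0.0295) = 3.38 K/W
R_outer film = 1/(h·4πr_o²) = 1/(17.7×4π×0.285²) = 0.05535 K/W
R_total = 3.437 K/W
Q = ΔT/R_total = 199/3.437

Q ≈ 57.9 W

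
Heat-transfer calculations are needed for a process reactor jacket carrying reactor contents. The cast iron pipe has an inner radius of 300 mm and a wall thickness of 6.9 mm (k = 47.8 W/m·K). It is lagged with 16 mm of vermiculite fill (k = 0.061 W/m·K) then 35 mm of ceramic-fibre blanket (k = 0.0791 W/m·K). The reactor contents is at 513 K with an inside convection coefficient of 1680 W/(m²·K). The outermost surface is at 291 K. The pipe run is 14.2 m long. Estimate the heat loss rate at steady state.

Radial resistances (cylindrical: R_cond = ln(r_o/r_i)/(2πkL), R_conv = 1/(h·2πrL)):
R_inner film = 1/(h_i·2πr₁L) = 1/(1680×2π×0.3×14.2) = 2.224×10^-5 K/W
R_cast iron pipe wall = ln(306.9/300)/(2π×47.8×14.2) = 5.332×10^-6 K/W
R_vermiculite fill = ln(322.9/306.9)/(2π×0.061×14.2) = 0.009338 K/W
R_ceramic-fibre blanket = ln(357.9/322.9)/(2π×0.0791×14.2) = 0.01458 K/W
R_total = 0.02395 K/W
Q = ΔT/R_total = 222/0.02395

Q ≈ 9270 W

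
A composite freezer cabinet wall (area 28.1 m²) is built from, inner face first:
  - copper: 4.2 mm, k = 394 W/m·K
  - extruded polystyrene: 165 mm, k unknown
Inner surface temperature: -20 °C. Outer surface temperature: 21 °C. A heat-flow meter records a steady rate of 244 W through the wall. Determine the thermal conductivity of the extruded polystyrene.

Series thermal resistances:
R_copper = L/(kA) = 0.0042/(394×28.1) = 3.794×10^-7 K/W
Sum of known resistances R_other = 3.794×10^-7 K/W
Total R = ΔT/Q = 41/244 = 0.168 K/W
R_extruded polystyrene = R_total − R_other = 0.168 K/W
k = L/(R·A) = 0.165/(0.168×28.1)

k ≈ 0.0349 W/(m·K)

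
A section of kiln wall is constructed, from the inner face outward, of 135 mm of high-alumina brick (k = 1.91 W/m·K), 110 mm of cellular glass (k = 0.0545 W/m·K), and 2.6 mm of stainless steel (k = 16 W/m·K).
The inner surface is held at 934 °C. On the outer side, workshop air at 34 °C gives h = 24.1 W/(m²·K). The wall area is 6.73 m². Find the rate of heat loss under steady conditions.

Series thermal resistances:
R_high-alumina brick = L/(kA) = 0.135/(1.91×6.73) = 0.0105 K/W
R_cellular glass = L/(kA) = 0.11/(0.0545×6.73) = 0.2999 K/W
R_stainless steel = L/(kA) = 0.0026/(16×6.73) = 2.415×10^-5 K/W
R_outer film = 1/(h_o·A) = 1/(24.1×6.73) = 0.006165 K/W
R_total = 0.3166 K/W
Q = ΔT / R_total = 900 / 0.3166

Q ≈ 2840 W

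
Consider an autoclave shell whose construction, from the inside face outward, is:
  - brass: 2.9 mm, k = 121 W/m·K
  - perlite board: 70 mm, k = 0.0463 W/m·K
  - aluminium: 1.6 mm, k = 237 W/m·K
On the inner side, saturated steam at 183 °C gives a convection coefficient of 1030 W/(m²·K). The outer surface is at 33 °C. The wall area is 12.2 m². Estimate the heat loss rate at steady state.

Treating each layer as a thermal resistance in series:
R_inner film = 1/(h_i·A) = 1/(1030×12.2) = 7.958×10^-5 K/W
R_brass = L/(kA) = 0.0029/(121×12.2) = 1.965×10^-6 K/W
R_perlite board = L/(kA) = 0.07/(0.0463×12.2) = 0.1239 K/W
R_aluminium = L/(kA) = 0.0016/(237×12.2) = 5.534×10^-7 K/W
R_total = 0.124 K/W
Q = ΔT / R_total = 150 / 0.124

Q ≈ 1210 W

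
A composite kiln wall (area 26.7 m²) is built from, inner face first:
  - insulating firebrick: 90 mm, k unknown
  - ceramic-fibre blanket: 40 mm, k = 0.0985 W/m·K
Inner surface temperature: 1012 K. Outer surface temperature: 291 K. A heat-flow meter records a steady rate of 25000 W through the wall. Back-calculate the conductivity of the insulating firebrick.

k ≈ 0.247 W/(m·K)

Series thermal resistances:
R_ceramic-fibre blanket = L/(kA) = 0.04/(0.0985×26.7) = 0.01521 K/W
Sum of known resistances R_other = 0.01521 K/W
Total R = ΔT/Q = 721/25000 = 0.02884 K/W
R_insulating firebrick = R_total − R_other = 0.01363 K/W
k = L/(R·A) = 0.09/(0.01363×26.7)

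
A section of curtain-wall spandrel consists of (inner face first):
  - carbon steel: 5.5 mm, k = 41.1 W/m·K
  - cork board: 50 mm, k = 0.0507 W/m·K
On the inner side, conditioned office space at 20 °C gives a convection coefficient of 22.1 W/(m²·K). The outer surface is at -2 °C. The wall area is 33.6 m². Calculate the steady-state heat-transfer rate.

Q ≈ 717 W

Model the wall as resistances in series:
R_inner film = 1/(h_i·A) = 1/(22.1×33.6) = 0.001347 K/W
R_carbon steel = L/(kA) = 0.0055/(41.1×33.6) = 3.983×10^-6 K/W
R_cork board = L/(kA) = 0.05/(0.0507×33.6) = 0.02935 K/W
R_total = 0.0307 K/W
Q = ΔT / R_total = 22 / 0.0307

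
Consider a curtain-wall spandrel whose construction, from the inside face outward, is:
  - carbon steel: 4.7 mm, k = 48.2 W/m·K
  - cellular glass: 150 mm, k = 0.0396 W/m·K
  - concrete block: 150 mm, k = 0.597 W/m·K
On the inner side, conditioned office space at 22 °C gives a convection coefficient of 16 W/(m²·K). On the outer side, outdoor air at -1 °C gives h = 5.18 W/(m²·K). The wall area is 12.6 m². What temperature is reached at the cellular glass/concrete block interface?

Series thermal resistances:
R_inner film = 1/(h_i·A) = 1/(16×12.6) = 0.00496 K/W
R_carbon steel = L/(kA) = 0.0047/(48.2×12.6) = 7.739×10^-6 K/W
R_cellular glass = L/(kA) = 0.15/(0.0396×12.6) = 0.3006 K/W
R_concrete block = L/(kA) = 0.15/(0.597×12.6) = 0.01994 K/W
R_outer film = 1/(h_o·A) = 1/(5.18×12.6) = 0.01532 K/W
R_total = 0.3409 K/W;  Q = ΔT/R_total = 23/0.3409 = 67.48 W
T_interface = T_inner − Q·ΣR(inner→interface) = 22 − 67.5×0.3056

T ≈ 1.38 °C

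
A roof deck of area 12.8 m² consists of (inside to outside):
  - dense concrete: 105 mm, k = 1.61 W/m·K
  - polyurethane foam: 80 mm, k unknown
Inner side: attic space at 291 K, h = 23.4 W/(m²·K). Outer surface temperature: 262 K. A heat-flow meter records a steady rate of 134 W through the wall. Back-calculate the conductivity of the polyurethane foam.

k ≈ 0.0301 W/(m·K)

Treating each layer as a thermal resistance in series:
R_inner film = 1/(h_i·A) = 1/(23.4×12.8) = 0.003339 K/W
R_dense concrete = L/(kA) = 0.105/(1.61×12.8) = 0.005095 K/W
Sum of known resistances R_other = 0.008434 K/W
Total R = ΔT/Q = 29/134 = 0.2164 K/W
R_polyurethane foam = R_total − R_other = 0.208 K/W
k = L/(R·A) = 0.08/(0.208×12.8)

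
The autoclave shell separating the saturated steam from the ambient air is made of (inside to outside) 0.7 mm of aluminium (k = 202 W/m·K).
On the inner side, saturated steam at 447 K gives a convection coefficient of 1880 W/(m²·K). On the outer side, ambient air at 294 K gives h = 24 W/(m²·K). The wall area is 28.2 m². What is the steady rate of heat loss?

Q ≈ 102000 W

Model the wall as resistances in series:
R_inner film = 1/(h_i·A) = 1/(1880×28.2) = 1.886×10^-5 K/W
R_aluminium = L/(kA) = 0.0007/(202×28.2) = 1.229×10^-7 K/W
R_outer film = 1/(h_o·A) = 1/(24×28.2) = 0.001478 K/W
R_total = 0.001497 K/W
Q = ΔT / R_total = 153 / 0.001497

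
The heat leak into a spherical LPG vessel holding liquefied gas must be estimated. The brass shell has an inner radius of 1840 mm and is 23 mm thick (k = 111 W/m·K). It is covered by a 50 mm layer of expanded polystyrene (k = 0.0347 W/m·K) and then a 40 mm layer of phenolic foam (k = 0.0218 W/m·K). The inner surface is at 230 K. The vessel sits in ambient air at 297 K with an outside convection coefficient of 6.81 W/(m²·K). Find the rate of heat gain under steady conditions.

Q ≈ 901 W

Spherical conduction: R = (1/r_in − 1/r_out)/(4πk) per layer; series-sum.
R_brass shell = (1/1.84 − 1/1.863)/(4π×111) = 4.81×10^-6 K/W
R_expanded polystyrene = (1/1.863 − 1/1.913)/(4π×0.0347) = 0.03217 K/W
R_phenolic foam = (1/1.913 − 1/1.953)/(4π×0.0218) = 0.03908 K/W
R_outer film = 1/(h·4πr_o²) = 1/(6.81×4π×1.953²) = 0.003064 K/W
R_total = 0.07432 K/W
Q = ΔT/R_total = 67/0.07432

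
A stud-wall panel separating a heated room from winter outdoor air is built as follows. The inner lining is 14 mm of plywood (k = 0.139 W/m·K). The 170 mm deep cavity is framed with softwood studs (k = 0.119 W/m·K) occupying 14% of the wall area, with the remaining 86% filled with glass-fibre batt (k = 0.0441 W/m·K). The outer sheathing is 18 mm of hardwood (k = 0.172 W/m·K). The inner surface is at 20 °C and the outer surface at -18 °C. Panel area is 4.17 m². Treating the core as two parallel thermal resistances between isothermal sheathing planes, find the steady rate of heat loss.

Q ≈ 47.7 W

Sheathing layers in series; stud and cavity paths in parallel between them.
R_inner = 0.014/(0.139×4.17) = 0.02415 K/W
R_stud  = 0.17/(0.119×0.14×4.17) = 2.447 K/W
R_cav   = 0.17/(0.0441×0.86×4.17) = 1.075 K/W
1/R_core = 1/R_stud + 1/R_cav → R_core = 0.7468 K/W
R_outer = 0.018/(0.172×4.17) = 0.0251 K/W
R_total = 0.7961 K/W
Q = ΔT/R_total = 38/0.7961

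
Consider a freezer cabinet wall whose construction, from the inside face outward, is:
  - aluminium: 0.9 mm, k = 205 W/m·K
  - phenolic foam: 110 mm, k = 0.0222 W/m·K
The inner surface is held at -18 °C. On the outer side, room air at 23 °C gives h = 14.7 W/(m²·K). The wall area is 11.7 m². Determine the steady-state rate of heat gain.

Series thermal resistances:
R_aluminium = L/(kA) = 0.0009/(205×11.7) = 3.752×10^-7 K/W
R_phenolic foam = L/(kA) = 0.11/(0.0222×11.7) = 0.4235 K/W
R_outer film = 1/(h_o·A) = 1/(14.7×11.7) = 0.005814 K/W
R_total = 0.4293 K/W
Q = ΔT / R_total = 41 / 0.4293

Q ≈ 95.5 W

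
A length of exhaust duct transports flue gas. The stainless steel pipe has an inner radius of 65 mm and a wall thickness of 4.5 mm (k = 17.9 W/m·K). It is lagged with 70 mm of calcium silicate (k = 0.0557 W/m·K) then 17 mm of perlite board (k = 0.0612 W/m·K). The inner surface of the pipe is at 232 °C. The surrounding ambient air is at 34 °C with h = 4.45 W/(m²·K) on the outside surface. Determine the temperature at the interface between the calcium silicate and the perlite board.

Treating each annulus and film as a series resistance:
R_stainless steel pipe wall = ln(69.5/65)/(2π×17.9×1) = 5.952×10^-4 K/W
R_calcium silicate = ln(139.5/69.5)/(2π×0.0557×1) = 1.991 K/W
R_perlite board = ln(156.5/139.5)/(2π×0.0612×1) = 0.299 K/W
R_outer film = 1/(h_o·2πr_oL) = 1/(4.45×2π×0.1565×1) = 0.2285 K/W
R_total = 2.519 K/W
Q = ΔT/R_total = 198/2.519
Q = 78.6 W/m
T_interface = T_inner − Q·ΣR(inner→interface) = 232 − 78.6×1.991

T ≈ 75.5 °C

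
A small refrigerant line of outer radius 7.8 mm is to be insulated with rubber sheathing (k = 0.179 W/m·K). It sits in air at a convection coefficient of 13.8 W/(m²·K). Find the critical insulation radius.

r_cr ≈ 13 mm

For a cylinder r_cr = k/h = 0.179/13.8
r_cr = 13 mm; since the bare radius (7.8 mm) is below r_cr, adding a thin layer of insulation will *increase* heat loss.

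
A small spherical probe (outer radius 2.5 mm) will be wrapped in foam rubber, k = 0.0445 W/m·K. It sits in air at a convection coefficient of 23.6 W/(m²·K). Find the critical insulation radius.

r_cr ≈ 3.77 mm

For a sphere r_cr = 2k/h = 2×0.0445/23.6
r_cr = 3.77 mm; since the bare radius (2.5 mm) is below r_cr, adding a thin layer of insulation will *increase* heat loss.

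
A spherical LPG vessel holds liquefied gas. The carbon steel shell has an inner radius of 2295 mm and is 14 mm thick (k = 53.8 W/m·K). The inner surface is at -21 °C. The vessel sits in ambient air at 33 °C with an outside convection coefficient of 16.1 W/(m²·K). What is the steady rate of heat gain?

Radial (spherical) resistances in series:
R_carbon steel shell = (1/2.295 − 1/2.309)/(4π×53.8) = 3.908×10^-6 K/W
R_outer film = 1/(h·4πr_o²) = 1/(16.1×4π×2.309²) = 9.271×10^-4 K/W
R_total = 9.31×10^-4 K/W
Q = ΔT/R_total = 54/9.31×10^-4

Q ≈ 58000 W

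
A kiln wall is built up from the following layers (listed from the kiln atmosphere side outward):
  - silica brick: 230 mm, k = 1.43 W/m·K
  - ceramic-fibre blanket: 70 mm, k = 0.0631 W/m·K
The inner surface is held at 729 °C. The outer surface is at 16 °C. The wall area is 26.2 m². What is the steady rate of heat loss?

Q ≈ 14700 W

Model the wall as resistances in series:
R_silica brick = L/(kA) = 0.23/(1.43×26.2) = 0.006139 K/W
R_ceramic-fibre blanket = L/(kA) = 0.07/(0.0631×26.2) = 0.04234 K/W
R_total = 0.04848 K/W
Q = ΔT / R_total = 713 / 0.04848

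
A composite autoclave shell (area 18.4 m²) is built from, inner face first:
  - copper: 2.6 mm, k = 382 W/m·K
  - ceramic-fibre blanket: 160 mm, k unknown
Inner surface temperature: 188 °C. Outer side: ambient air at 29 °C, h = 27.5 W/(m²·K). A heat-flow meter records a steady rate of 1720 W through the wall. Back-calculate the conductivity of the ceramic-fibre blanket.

Series thermal resistances:
R_copper = L/(kA) = 0.0026/(382×18.4) = 3.699×10^-7 K/W
R_outer film = 1/(h_o·A) = 1/(27.5×18.4) = 0.001976 K/W
Sum of known resistances R_other = 0.001977 K/W
Total R = ΔT/Q = 159/1720 = 0.09244 K/W
R_ceramic-fibre blanket = R_total − R_other = 0.09047 K/W
k = L/(R·A) = 0.16/(0.09047×18.4)

k ≈ 0.0961 W/(m·K)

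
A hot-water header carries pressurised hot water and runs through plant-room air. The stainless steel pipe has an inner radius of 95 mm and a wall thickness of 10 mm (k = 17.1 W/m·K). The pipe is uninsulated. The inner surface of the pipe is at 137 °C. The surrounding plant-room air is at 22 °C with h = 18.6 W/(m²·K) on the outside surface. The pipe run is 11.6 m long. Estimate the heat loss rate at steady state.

Per-layer cylindrical resistances, series-summed:
R_stainless steel pipe wall = ln(105/95)/(2π×17.1×11.6) = 8.03×10^-5 K/W
R_outer film = 1/(h_o·2πr_oL) = 1/(18.6×2π×0.105×11.6) = 0.007025 K/W
R_total = 0.007106 K/W
Q = ΔT/R_total = 115/0.007106

Q ≈ 16200 W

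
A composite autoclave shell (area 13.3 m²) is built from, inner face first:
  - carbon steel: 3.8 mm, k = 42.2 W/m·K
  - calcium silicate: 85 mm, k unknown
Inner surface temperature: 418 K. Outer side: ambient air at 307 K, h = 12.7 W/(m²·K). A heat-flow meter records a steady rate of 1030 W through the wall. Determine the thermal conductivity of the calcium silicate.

Using the resistance-network approach (series):
R_carbon steel = L/(kA) = 0.0038/(42.2×13.3) = 6.77×10^-6 K/W
R_outer film = 1/(h_o·A) = 1/(12.7×13.3) = 0.00592 K/W
Sum of known resistances R_other = 0.005927 K/W
Total R = ΔT/Q = 111/1030 = 0.1078 K/W
R_calcium silicate = R_total − R_other = 0.1018 K/W
k = L/(R·A) = 0.085/(0.1018×13.3)

k ≈ 0.0628 W/(m·K)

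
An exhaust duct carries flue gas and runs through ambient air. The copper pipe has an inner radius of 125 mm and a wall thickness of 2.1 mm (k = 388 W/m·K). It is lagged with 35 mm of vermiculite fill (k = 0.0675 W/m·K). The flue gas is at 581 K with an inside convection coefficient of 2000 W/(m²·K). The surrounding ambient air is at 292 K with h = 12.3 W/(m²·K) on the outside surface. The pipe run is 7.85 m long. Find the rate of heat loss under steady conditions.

For a radial system each layer contributes R = ln(r_out/r_in)/(2πkL); films add R = 1/(hA).
R_inner film = 1/(h_i·2πr₁L) = 1/(2000×2π×0.125×7.85) = 8.11×10^-5 K/W
R_copper pipe wall = ln(127.1/125)/(2π×388×7.85) = 8.706×10^-7 K/W
R_vermiculite fill = ln(162.1/127.1)/(2π×0.0675×7.85) = 0.07306 K/W
R_outer film = 1/(h_o·2πr_oL) = 1/(12.3×2π×0.1621×7.85) = 0.01017 K/W
R_total = 0.08331 K/W
Q = ΔT/R_total = 289/0.08331

Q ≈ 3470 W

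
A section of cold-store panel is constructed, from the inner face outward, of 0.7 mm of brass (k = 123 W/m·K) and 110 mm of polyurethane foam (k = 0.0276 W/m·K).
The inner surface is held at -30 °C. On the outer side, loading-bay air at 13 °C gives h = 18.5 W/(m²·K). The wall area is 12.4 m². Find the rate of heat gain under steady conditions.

Series thermal resistances:
R_brass = L/(kA) = 0.0007/(123×12.4) = 4.59×10^-7 K/W
R_polyurethane foam = L/(kA) = 0.11/(0.0276×12.4) = 0.3214 K/W
R_outer film = 1/(h_o·A) = 1/(18.5×12.4) = 0.004359 K/W
R_total = 0.3258 K/W
Q = ΔT / R_total = 43 / 0.3258

Q ≈ 132 W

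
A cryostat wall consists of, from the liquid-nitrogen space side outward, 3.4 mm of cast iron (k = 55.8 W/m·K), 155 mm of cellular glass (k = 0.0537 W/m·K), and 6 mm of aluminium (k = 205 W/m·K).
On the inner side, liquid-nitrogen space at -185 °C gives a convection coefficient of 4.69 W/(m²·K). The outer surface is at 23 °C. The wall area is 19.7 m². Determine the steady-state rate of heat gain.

Q ≈ 1320 W

Series thermal resistances:
R_inner film = 1/(h_i·A) = 1/(4.69×19.7) = 0.01082 K/W
R_cast iron = L/(kA) = 0.0034/(55.8×19.7) = 3.093×10^-6 K/W
R_cellular glass = L/(kA) = 0.155/(0.0537×19.7) = 0.1465 K/W
R_aluminium = L/(kA) = 0.006/(205×19.7) = 1.486×10^-6 K/W
R_total = 0.1573 K/W
Q = ΔT / R_total = 208 / 0.1573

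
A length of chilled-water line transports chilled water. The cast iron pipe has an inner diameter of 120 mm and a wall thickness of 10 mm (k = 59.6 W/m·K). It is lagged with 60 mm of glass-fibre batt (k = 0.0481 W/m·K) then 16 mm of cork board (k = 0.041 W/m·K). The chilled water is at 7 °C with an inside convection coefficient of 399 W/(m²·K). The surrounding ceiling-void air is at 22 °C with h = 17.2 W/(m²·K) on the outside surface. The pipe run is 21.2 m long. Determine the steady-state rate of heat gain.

Q ≈ 124 W

For a radial system each layer contributes R = ln(r_out/r_in)/(2πkL); films add R = 1/(hA).
R_inner film = 1/(h_i·2πr₁L) = 1/(399×2π×0.06×21.2) = 3.136×10^-4 K/W
R_cast iron pipe wall = ln(70/60)/(2π×59.6×21.2) = 1.942×10^-5 K/W
R_glass-fibre batt = ln(130/70)/(2π×0.0481×21.2) = 0.09662 K/W
R_cork board = ln(146/130)/(2π×0.041×21.2) = 0.02125 K/W
R_outer film = 1/(h_o·2πr_oL) = 1/(17.2×2π×0.146×21.2) = 0.00299 K/W
R_total = 0.1212 K/W
Q = ΔT/R_total = 15/0.1212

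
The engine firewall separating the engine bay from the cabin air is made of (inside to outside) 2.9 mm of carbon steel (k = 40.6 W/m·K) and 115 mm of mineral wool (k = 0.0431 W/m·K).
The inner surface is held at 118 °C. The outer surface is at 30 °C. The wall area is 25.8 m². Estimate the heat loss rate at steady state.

Treating each layer as a thermal resistance in series:
R_carbon steel = L/(kA) = 0.0029/(40.6×25.8) = 2.769×10^-6 K/W
R_mineral wool = L/(kA) = 0.115/(0.0431×25.8) = 0.1034 K/W
R_total = 0.1034 K/W
Q = ΔT / R_total = 88 / 0.1034

Q ≈ 851 W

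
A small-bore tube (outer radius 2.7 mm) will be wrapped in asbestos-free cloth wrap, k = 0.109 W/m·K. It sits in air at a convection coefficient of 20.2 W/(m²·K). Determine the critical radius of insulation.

For a cylinder r_cr = k/h = 0.109/20.2
r_cr = 5.4 mm; since the bare radius (2.7 mm) is below r_cr, adding a thin layer of insulation will *increase* heat loss.

r_cr ≈ 5.4 mm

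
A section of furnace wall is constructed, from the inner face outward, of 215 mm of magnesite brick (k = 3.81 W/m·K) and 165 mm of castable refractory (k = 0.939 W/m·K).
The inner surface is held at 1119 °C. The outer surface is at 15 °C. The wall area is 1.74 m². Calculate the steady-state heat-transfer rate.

Series thermal resistances:
R_magnesite brick = L/(kA) = 0.215/(3.81×1.74) = 0.03243 K/W
R_castable refractory = L/(kA) = 0.165/(0.939×1.74) = 0.101 K/W
R_total = 0.1334 K/W
Q = ΔT / R_total = 1104 / 0.1334

Q ≈ 8270 W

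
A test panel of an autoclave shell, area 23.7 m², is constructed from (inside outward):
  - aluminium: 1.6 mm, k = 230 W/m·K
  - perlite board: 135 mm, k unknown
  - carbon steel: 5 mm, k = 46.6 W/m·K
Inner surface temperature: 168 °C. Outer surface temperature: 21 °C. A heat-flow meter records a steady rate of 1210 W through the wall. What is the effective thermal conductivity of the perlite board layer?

k ≈ 0.0469 W/(m·K)

Treating each layer as a thermal resistance in series:
R_aluminium = L/(kA) = 0.0016/(230×23.7) = 2.935×10^-7 K/W
R_carbon steel = L/(kA) = 0.005/(46.6×23.7) = 4.527×10^-6 K/W
Sum of known resistances R_other = 4.821×10^-6 K/W
Total R = ΔT/Q = 147/1210 = 0.1215 K/W
R_perlite board = R_total − R_other = 0.1215 K/W
k = L/(R·A) = 0.135/(0.1215×23.7)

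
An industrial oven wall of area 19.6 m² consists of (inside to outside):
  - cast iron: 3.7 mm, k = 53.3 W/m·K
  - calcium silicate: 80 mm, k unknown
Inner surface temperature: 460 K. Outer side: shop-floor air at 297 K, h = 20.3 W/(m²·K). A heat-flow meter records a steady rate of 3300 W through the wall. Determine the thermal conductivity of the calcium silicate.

Treating each layer as a thermal resistance in series:
R_cast iron = L/(kA) = 0.0037/(53.3×19.6) = 3.542×10^-6 K/W
R_outer film = 1/(h_o·A) = 1/(20.3×19.6) = 0.002513 K/W
Sum of known resistances R_other = 0.002517 K/W
Total R = ΔT/Q = 163/3300 = 0.04939 K/W
R_calcium silicate = R_total − R_other = 0.04688 K/W
k = L/(R·A) = 0.08/(0.04688×19.6)

k ≈ 0.0871 W/(m·K)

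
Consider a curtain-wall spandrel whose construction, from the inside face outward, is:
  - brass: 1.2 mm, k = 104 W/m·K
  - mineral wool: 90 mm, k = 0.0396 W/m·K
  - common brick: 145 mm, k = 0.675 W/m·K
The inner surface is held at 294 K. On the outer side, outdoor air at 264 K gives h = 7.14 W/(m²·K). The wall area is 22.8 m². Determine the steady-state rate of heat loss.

Q ≈ 260 W

Treating each layer as a thermal resistance in series:
R_brass = L/(kA) = 0.0012/(104×22.8) = 5.061×10^-7 K/W
R_mineral wool = L/(kA) = 0.09/(0.0396×22.8) = 0.09968 K/W
R_common brick = L/(kA) = 0.145/(0.675×22.8) = 0.009422 K/W
R_outer film = 1/(h_o·A) = 1/(7.14×22.8) = 0.006143 K/W
R_total = 0.1152 K/W
Q = ΔT / R_total = 30 / 0.1152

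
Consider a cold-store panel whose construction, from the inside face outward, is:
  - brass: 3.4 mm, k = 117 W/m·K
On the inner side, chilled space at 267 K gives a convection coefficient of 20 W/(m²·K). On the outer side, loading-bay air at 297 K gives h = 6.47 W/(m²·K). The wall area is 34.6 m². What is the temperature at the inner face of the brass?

T ≈ 274 K

Model the wall as resistances in series:
R_inner film = 1/(h_i·A) = 1/(20×34.6) = 0.001445 K/W
R_brass = L/(kA) = 0.0034/(117×34.6) = 8.399×10^-7 K/W
R_outer film = 1/(h_o·A) = 1/(6.47×34.6) = 0.004467 K/W
R_total = 0.005913 K/W;  Q = ΔT/R_total = 30/0.005913 = 5074 W
T_interface = T_inner + Q·ΣR(inner→interface) = 267 + 5070×0.001445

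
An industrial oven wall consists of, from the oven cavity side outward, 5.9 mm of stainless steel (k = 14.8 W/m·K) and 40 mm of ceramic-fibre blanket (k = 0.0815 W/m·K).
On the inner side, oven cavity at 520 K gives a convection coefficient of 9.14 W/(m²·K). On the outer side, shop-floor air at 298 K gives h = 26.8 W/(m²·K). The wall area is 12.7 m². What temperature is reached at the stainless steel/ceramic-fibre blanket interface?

T ≈ 482 K

Series thermal resistances:
R_inner film = 1/(h_i·A) = 1/(9.14×12.7) = 0.008615 K/W
R_stainless steel = L/(kA) = 0.0059/(14.8×12.7) = 3.139×10^-5 K/W
R_ceramic-fibre blanket = L/(kA) = 0.04/(0.0815×12.7) = 0.03865 K/W
R_outer film = 1/(h_o·A) = 1/(26.8×12.7) = 0.002938 K/W
R_total = 0.05023 K/W;  Q = ΔT/R_total = 222/0.05023 = 4420 W
T_interface = T_inner − Q·ΣR(inner→interface) = 520 − 4420×0.008646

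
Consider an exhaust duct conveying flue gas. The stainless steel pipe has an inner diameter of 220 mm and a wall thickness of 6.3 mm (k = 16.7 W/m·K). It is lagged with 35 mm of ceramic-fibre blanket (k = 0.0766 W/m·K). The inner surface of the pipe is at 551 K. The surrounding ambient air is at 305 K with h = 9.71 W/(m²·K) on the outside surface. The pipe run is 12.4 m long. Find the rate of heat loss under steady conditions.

Q ≈ 4650 W

For a radial system each layer contributes R = ln(r_out/r_in)/(2πkL); films add R = 1/(hA).
R_stainless steel pipe wall = ln(116.3/110)/(2π×16.7×12.4) = 4.28×10^-5 K/W
R_ceramic-fibre blanket = ln(151.3/116.3)/(2π×0.0766×12.4) = 0.04408 K/W
R_outer film = 1/(h_o·2πr_oL) = 1/(9.71×2π×0.1513×12.4) = 0.008737 K/W
R_total = 0.05286 K/W
Q = ΔT/R_total = 246/0.05286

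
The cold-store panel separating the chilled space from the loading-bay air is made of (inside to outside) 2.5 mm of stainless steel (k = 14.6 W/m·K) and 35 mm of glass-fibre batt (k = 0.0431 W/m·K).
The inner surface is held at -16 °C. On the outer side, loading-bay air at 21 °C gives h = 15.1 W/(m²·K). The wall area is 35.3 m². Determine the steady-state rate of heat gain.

Q ≈ 1490 W

Thermal resistances in series:
R_stainless steel = L/(kA) = 0.0025/(14.6×35.3) = 4.851×10^-6 K/W
R_glass-fibre batt = L/(kA) = 0.035/(0.0431×35.3) = 0.023 K/W
R_outer film = 1/(h_o·A) = 1/(15.1×35.3) = 0.001876 K/W
R_total = 0.02489 K/W
Q = ΔT / R_total = 37 / 0.02489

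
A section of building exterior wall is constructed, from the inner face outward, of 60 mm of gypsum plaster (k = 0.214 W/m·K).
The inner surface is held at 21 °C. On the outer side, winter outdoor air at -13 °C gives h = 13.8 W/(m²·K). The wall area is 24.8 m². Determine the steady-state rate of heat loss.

Using the resistance-network approach (series):
R_gypsum plaster = L/(kA) = 0.06/(0.214×24.8) = 0.01131 K/W
R_outer film = 1/(h_o·A) = 1/(13.8×24.8) = 0.002922 K/W
R_total = 0.01423 K/W
Q = ΔT / R_total = 34 / 0.01423

Q ≈ 2390 W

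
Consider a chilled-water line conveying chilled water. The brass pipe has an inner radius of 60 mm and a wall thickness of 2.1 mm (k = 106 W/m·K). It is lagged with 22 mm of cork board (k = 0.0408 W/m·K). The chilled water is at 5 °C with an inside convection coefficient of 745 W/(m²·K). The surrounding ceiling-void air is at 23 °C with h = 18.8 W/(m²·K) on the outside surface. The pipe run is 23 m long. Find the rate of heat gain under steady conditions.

Q ≈ 322 W

For a radial system each layer contributes R = ln(r_out/r_in)/(2πkL); films add R = 1/(hA).
R_inner film = 1/(h_i·2πr₁L) = 1/(745×2π×0.06×23) = 1.548×10^-4 K/W
R_brass pipe wall = ln(62.1/60)/(2π×106×23) = 2.246×10^-6 K/W
R_cork board = ln(84.1/62.1)/(2π×0.0408×23) = 0.05143 K/W
R_outer film = 1/(h_o·2πr_oL) = 1/(18.8×2π×0.0841×23) = 0.004377 K/W
R_total = 0.05597 K/W
Q = ΔT/R_total = 18/0.05597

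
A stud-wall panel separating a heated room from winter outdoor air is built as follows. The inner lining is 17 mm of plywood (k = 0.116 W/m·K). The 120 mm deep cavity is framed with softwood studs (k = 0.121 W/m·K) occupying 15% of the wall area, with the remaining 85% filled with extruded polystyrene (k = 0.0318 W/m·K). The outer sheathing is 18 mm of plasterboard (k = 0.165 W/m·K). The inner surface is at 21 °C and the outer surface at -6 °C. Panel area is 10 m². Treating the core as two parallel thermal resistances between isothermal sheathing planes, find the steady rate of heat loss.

Sheathing layers in series; stud and cavity paths in parallel between them.
R_inner = 0.017/(0.116×10) = 0.01466 K/W
R_stud  = 0.12/(0.121×0.15×10) = 0.6612 K/W
R_cav   = 0.12/(0.0318×0.85×10) = 0.444 K/W
1/R_core = 1/R_stud + 1/R_cav → R_core = 0.2656 K/W
R_outer = 0.018/(0.165×10) = 0.01091 K/W
R_total = 0.2912 K/W
Q = ΔT/R_total = 27/0.2912

Q ≈ 92.7 W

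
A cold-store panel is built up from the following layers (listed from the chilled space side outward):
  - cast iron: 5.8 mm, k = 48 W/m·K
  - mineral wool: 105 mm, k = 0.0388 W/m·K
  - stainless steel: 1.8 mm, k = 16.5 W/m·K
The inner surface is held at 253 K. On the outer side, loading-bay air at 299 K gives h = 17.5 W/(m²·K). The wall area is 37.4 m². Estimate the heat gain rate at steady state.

Thermal resistances in series:
R_cast iron = L/(kA) = 0.0058/(48×37.4) = 3.231×10^-6 K/W
R_mineral wool = L/(kA) = 0.105/(0.0388×37.4) = 0.07236 K/W
R_stainless steel = L/(kA) = 0.0018/(16.5×37.4) = 2.917×10^-6 K/W
R_outer film = 1/(h_o·A) = 1/(17.5×37.4) = 0.001528 K/W
R_total = 0.07389 K/W
Q = ΔT / R_total = 46 / 0.07389

Q ≈ 623 W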